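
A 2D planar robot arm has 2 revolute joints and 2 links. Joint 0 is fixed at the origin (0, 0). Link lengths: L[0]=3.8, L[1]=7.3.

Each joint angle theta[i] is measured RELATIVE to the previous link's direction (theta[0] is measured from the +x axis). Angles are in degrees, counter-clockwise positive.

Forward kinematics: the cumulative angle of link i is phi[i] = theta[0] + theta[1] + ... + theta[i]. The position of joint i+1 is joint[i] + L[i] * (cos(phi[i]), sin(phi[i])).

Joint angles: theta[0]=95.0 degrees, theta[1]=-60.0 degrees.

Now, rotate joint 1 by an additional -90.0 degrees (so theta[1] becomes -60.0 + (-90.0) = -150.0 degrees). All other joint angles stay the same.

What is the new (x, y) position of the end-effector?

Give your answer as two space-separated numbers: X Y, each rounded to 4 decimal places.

joint[0] = (0.0000, 0.0000)  (base)
link 0: phi[0] = 95 = 95 deg
  cos(95 deg) = -0.0872, sin(95 deg) = 0.9962
  joint[1] = (0.0000, 0.0000) + 3.8 * (-0.0872, 0.9962) = (0.0000 + -0.3312, 0.0000 + 3.7855) = (-0.3312, 3.7855)
link 1: phi[1] = 95 + -150 = -55 deg
  cos(-55 deg) = 0.5736, sin(-55 deg) = -0.8192
  joint[2] = (-0.3312, 3.7855) + 7.3 * (0.5736, -0.8192) = (-0.3312 + 4.1871, 3.7855 + -5.9798) = (3.8559, -2.1943)
End effector: (3.8559, -2.1943)

Answer: 3.8559 -2.1943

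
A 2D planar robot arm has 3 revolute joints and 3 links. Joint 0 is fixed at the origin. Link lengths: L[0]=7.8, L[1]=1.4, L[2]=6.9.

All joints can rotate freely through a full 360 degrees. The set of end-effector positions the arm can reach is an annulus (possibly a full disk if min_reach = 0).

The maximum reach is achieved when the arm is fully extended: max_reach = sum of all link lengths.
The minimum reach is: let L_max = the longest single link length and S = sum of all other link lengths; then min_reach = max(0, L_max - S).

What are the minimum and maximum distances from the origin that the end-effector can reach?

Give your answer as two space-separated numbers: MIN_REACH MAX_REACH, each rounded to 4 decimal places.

Link lengths: [7.8, 1.4, 6.9]
max_reach = 7.8 + 1.4 + 6.9 = 16.1
L_max = max([7.8, 1.4, 6.9]) = 7.8
S (sum of others) = 16.1 - 7.8 = 8.3
min_reach = max(0, 7.8 - 8.3) = max(0, -0.5) = 0

Answer: 0.0000 16.1000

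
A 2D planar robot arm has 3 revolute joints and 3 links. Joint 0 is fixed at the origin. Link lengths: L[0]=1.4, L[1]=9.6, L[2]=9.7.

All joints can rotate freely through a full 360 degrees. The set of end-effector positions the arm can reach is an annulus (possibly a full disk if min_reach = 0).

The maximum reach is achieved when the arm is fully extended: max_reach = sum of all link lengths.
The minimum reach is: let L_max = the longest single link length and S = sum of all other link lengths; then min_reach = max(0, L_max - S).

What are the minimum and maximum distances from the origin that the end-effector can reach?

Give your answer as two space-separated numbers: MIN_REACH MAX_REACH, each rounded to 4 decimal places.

Answer: 0.0000 20.7000

Derivation:
Link lengths: [1.4, 9.6, 9.7]
max_reach = 1.4 + 9.6 + 9.7 = 20.7
L_max = max([1.4, 9.6, 9.7]) = 9.7
S (sum of others) = 20.7 - 9.7 = 11
min_reach = max(0, 9.7 - 11) = max(0, -1.3) = 0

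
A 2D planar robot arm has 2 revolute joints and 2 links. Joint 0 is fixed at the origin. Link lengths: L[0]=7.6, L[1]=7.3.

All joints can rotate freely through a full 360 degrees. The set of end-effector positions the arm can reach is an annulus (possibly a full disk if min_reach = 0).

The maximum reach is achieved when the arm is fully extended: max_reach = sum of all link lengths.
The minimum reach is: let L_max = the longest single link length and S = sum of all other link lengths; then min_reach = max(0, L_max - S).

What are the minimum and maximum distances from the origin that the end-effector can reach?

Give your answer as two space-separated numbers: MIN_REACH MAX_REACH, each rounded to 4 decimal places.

Answer: 0.3000 14.9000

Derivation:
Link lengths: [7.6, 7.3]
max_reach = 7.6 + 7.3 = 14.9
L_max = max([7.6, 7.3]) = 7.6
S (sum of others) = 14.9 - 7.6 = 7.3
min_reach = max(0, 7.6 - 7.3) = max(0, 0.3) = 0.3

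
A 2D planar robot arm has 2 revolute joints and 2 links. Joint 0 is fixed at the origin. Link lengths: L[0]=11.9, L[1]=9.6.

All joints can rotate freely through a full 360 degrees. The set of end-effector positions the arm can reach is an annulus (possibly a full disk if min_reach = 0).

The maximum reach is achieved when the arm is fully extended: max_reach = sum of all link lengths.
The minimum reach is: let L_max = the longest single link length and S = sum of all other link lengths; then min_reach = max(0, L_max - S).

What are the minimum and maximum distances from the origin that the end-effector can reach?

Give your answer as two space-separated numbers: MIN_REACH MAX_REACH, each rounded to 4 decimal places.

Link lengths: [11.9, 9.6]
max_reach = 11.9 + 9.6 = 21.5
L_max = max([11.9, 9.6]) = 11.9
S (sum of others) = 21.5 - 11.9 = 9.6
min_reach = max(0, 11.9 - 9.6) = max(0, 2.3) = 2.3

Answer: 2.3000 21.5000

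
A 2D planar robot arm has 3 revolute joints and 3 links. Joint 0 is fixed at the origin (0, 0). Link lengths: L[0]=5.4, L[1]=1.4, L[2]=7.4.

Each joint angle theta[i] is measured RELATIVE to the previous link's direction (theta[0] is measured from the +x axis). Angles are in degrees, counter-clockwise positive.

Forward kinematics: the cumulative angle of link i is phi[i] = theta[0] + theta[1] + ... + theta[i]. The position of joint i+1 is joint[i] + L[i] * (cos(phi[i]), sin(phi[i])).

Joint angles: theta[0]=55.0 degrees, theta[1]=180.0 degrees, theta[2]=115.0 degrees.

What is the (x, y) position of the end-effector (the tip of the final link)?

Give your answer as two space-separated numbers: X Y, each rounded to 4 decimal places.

joint[0] = (0.0000, 0.0000)  (base)
link 0: phi[0] = 55 = 55 deg
  cos(55 deg) = 0.5736, sin(55 deg) = 0.8192
  joint[1] = (0.0000, 0.0000) + 5.4 * (0.5736, 0.8192) = (0.0000 + 3.0973, 0.0000 + 4.4234) = (3.0973, 4.4234)
link 1: phi[1] = 55 + 180 = 235 deg
  cos(235 deg) = -0.5736, sin(235 deg) = -0.8192
  joint[2] = (3.0973, 4.4234) + 1.4 * (-0.5736, -0.8192) = (3.0973 + -0.8030, 4.4234 + -1.1468) = (2.2943, 3.2766)
link 2: phi[2] = 55 + 180 + 115 = 350 deg
  cos(350 deg) = 0.9848, sin(350 deg) = -0.1736
  joint[3] = (2.2943, 3.2766) + 7.4 * (0.9848, -0.1736) = (2.2943 + 7.2876, 3.2766 + -1.2850) = (9.5819, 1.9916)
End effector: (9.5819, 1.9916)

Answer: 9.5819 1.9916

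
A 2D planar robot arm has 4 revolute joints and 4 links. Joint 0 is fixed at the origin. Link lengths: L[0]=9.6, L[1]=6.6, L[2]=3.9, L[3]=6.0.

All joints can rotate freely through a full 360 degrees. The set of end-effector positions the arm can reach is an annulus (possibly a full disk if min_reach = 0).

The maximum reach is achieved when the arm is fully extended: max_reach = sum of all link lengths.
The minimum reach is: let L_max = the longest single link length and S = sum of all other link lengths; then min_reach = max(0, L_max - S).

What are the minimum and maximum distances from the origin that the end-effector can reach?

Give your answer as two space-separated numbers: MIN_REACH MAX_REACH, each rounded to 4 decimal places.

Answer: 0.0000 26.1000

Derivation:
Link lengths: [9.6, 6.6, 3.9, 6.0]
max_reach = 9.6 + 6.6 + 3.9 + 6 = 26.1
L_max = max([9.6, 6.6, 3.9, 6.0]) = 9.6
S (sum of others) = 26.1 - 9.6 = 16.5
min_reach = max(0, 9.6 - 16.5) = max(0, -6.9) = 0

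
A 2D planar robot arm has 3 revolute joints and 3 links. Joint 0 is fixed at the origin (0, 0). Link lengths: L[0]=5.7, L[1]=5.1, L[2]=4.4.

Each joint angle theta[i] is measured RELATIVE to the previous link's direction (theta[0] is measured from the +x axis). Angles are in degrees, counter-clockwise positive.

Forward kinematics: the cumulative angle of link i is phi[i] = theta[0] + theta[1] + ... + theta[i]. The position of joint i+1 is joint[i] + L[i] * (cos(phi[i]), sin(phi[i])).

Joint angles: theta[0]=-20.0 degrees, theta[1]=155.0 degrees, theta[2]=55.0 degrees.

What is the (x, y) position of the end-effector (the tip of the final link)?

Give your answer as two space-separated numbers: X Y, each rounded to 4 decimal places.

Answer: -2.5832 0.8927

Derivation:
joint[0] = (0.0000, 0.0000)  (base)
link 0: phi[0] = -20 = -20 deg
  cos(-20 deg) = 0.9397, sin(-20 deg) = -0.3420
  joint[1] = (0.0000, 0.0000) + 5.7 * (0.9397, -0.3420) = (0.0000 + 5.3562, 0.0000 + -1.9495) = (5.3562, -1.9495)
link 1: phi[1] = -20 + 155 = 135 deg
  cos(135 deg) = -0.7071, sin(135 deg) = 0.7071
  joint[2] = (5.3562, -1.9495) + 5.1 * (-0.7071, 0.7071) = (5.3562 + -3.6062, -1.9495 + 3.6062) = (1.7500, 1.6567)
link 2: phi[2] = -20 + 155 + 55 = 190 deg
  cos(190 deg) = -0.9848, sin(190 deg) = -0.1736
  joint[3] = (1.7500, 1.6567) + 4.4 * (-0.9848, -0.1736) = (1.7500 + -4.3332, 1.6567 + -0.7641) = (-2.5832, 0.8927)
End effector: (-2.5832, 0.8927)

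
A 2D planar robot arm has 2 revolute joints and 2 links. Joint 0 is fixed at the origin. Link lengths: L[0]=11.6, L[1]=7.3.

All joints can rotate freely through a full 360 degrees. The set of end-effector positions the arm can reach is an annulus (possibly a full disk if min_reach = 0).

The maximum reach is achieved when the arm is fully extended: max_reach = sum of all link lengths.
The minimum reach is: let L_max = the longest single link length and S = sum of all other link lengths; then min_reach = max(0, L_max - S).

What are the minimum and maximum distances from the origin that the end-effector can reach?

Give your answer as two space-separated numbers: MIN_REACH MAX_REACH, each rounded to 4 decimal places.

Answer: 4.3000 18.9000

Derivation:
Link lengths: [11.6, 7.3]
max_reach = 11.6 + 7.3 = 18.9
L_max = max([11.6, 7.3]) = 11.6
S (sum of others) = 18.9 - 11.6 = 7.3
min_reach = max(0, 11.6 - 7.3) = max(0, 4.3) = 4.3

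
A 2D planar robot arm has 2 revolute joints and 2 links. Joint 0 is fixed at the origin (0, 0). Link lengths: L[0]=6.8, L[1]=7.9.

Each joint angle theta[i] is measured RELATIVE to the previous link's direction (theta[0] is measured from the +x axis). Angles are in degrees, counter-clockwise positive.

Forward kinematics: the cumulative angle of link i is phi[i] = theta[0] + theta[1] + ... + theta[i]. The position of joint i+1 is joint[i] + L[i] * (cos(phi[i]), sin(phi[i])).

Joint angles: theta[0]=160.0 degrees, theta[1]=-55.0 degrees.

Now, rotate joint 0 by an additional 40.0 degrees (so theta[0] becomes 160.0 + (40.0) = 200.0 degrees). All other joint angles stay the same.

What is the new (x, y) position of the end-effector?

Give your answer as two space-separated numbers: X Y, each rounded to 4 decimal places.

Answer: -12.8612 2.2055

Derivation:
joint[0] = (0.0000, 0.0000)  (base)
link 0: phi[0] = 200 = 200 deg
  cos(200 deg) = -0.9397, sin(200 deg) = -0.3420
  joint[1] = (0.0000, 0.0000) + 6.8 * (-0.9397, -0.3420) = (0.0000 + -6.3899, 0.0000 + -2.3257) = (-6.3899, -2.3257)
link 1: phi[1] = 200 + -55 = 145 deg
  cos(145 deg) = -0.8192, sin(145 deg) = 0.5736
  joint[2] = (-6.3899, -2.3257) + 7.9 * (-0.8192, 0.5736) = (-6.3899 + -6.4713, -2.3257 + 4.5313) = (-12.8612, 2.2055)
End effector: (-12.8612, 2.2055)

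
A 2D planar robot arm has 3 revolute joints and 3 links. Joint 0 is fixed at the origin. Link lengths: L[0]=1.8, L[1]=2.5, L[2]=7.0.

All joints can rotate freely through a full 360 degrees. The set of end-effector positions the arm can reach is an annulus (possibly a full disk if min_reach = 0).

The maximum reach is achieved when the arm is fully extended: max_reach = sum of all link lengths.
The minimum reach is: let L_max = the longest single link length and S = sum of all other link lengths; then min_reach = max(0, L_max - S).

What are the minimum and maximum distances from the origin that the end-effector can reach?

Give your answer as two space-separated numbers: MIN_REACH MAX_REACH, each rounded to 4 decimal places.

Answer: 2.7000 11.3000

Derivation:
Link lengths: [1.8, 2.5, 7.0]
max_reach = 1.8 + 2.5 + 7 = 11.3
L_max = max([1.8, 2.5, 7.0]) = 7
S (sum of others) = 11.3 - 7 = 4.3
min_reach = max(0, 7 - 4.3) = max(0, 2.7) = 2.7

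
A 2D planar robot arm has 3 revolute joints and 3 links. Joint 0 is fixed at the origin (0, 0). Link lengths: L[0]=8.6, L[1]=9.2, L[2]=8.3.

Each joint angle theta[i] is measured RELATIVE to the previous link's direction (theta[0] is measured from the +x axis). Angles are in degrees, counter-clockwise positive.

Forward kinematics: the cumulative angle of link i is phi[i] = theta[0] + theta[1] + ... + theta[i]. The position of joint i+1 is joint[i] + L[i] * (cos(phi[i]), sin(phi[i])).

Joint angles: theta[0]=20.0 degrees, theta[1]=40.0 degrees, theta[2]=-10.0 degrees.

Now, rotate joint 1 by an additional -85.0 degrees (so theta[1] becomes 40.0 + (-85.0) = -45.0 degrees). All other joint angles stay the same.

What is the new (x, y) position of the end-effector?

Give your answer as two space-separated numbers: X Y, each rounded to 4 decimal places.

joint[0] = (0.0000, 0.0000)  (base)
link 0: phi[0] = 20 = 20 deg
  cos(20 deg) = 0.9397, sin(20 deg) = 0.3420
  joint[1] = (0.0000, 0.0000) + 8.6 * (0.9397, 0.3420) = (0.0000 + 8.0814, 0.0000 + 2.9414) = (8.0814, 2.9414)
link 1: phi[1] = 20 + -45 = -25 deg
  cos(-25 deg) = 0.9063, sin(-25 deg) = -0.4226
  joint[2] = (8.0814, 2.9414) + 9.2 * (0.9063, -0.4226) = (8.0814 + 8.3380, 2.9414 + -3.8881) = (16.4194, -0.9467)
link 2: phi[2] = 20 + -45 + -10 = -35 deg
  cos(-35 deg) = 0.8192, sin(-35 deg) = -0.5736
  joint[3] = (16.4194, -0.9467) + 8.3 * (0.8192, -0.5736) = (16.4194 + 6.7990, -0.9467 + -4.7607) = (23.2184, -5.7074)
End effector: (23.2184, -5.7074)

Answer: 23.2184 -5.7074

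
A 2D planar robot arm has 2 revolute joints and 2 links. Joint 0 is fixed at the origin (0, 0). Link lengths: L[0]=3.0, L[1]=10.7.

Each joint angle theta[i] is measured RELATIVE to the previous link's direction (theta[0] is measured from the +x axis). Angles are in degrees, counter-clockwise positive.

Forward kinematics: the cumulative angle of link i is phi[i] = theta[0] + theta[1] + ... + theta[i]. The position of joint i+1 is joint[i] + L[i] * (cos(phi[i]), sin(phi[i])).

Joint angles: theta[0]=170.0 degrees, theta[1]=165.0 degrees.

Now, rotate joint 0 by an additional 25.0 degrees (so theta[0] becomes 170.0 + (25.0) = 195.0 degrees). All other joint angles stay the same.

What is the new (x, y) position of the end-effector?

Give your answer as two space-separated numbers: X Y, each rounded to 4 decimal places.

joint[0] = (0.0000, 0.0000)  (base)
link 0: phi[0] = 195 = 195 deg
  cos(195 deg) = -0.9659, sin(195 deg) = -0.2588
  joint[1] = (0.0000, 0.0000) + 3 * (-0.9659, -0.2588) = (0.0000 + -2.8978, 0.0000 + -0.7765) = (-2.8978, -0.7765)
link 1: phi[1] = 195 + 165 = 360 deg
  cos(360 deg) = 1.0000, sin(360 deg) = -0.0000
  joint[2] = (-2.8978, -0.7765) + 10.7 * (1.0000, -0.0000) = (-2.8978 + 10.7000, -0.7765 + -0.0000) = (7.8022, -0.7765)
End effector: (7.8022, -0.7765)

Answer: 7.8022 -0.7765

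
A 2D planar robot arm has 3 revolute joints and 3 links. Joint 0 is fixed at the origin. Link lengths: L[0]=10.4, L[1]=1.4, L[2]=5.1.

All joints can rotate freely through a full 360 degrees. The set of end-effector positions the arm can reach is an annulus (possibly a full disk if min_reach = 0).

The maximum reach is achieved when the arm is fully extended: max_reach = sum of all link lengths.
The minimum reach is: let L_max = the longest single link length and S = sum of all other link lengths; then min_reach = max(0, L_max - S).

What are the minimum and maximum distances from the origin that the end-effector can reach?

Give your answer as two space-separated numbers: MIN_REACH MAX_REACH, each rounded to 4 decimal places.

Link lengths: [10.4, 1.4, 5.1]
max_reach = 10.4 + 1.4 + 5.1 = 16.9
L_max = max([10.4, 1.4, 5.1]) = 10.4
S (sum of others) = 16.9 - 10.4 = 6.5
min_reach = max(0, 10.4 - 6.5) = max(0, 3.9) = 3.9

Answer: 3.9000 16.9000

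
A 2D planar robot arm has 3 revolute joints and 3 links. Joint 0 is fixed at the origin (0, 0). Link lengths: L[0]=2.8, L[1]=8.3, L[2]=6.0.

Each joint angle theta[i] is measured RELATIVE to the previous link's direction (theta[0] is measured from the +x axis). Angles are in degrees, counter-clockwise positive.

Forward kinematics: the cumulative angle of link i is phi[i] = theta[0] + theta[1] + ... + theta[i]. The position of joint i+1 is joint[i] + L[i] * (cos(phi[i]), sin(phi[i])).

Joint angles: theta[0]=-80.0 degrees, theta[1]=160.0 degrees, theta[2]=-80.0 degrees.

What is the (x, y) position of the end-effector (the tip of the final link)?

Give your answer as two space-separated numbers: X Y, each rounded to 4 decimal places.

joint[0] = (0.0000, 0.0000)  (base)
link 0: phi[0] = -80 = -80 deg
  cos(-80 deg) = 0.1736, sin(-80 deg) = -0.9848
  joint[1] = (0.0000, 0.0000) + 2.8 * (0.1736, -0.9848) = (0.0000 + 0.4862, 0.0000 + -2.7575) = (0.4862, -2.7575)
link 1: phi[1] = -80 + 160 = 80 deg
  cos(80 deg) = 0.1736, sin(80 deg) = 0.9848
  joint[2] = (0.4862, -2.7575) + 8.3 * (0.1736, 0.9848) = (0.4862 + 1.4413, -2.7575 + 8.1739) = (1.9275, 5.4164)
link 2: phi[2] = -80 + 160 + -80 = 0 deg
  cos(0 deg) = 1.0000, sin(0 deg) = 0.0000
  joint[3] = (1.9275, 5.4164) + 6 * (1.0000, 0.0000) = (1.9275 + 6.0000, 5.4164 + 0.0000) = (7.9275, 5.4164)
End effector: (7.9275, 5.4164)

Answer: 7.9275 5.4164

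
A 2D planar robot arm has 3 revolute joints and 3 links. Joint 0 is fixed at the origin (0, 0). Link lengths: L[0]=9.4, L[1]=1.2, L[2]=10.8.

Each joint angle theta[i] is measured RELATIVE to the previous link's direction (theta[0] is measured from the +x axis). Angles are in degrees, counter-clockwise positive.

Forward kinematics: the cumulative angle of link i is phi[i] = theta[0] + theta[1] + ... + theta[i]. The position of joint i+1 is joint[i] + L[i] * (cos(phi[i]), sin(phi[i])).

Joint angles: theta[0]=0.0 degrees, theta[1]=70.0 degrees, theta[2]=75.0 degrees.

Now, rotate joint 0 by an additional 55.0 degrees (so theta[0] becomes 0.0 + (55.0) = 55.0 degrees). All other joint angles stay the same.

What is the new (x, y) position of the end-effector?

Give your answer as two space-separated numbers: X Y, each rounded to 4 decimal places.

joint[0] = (0.0000, 0.0000)  (base)
link 0: phi[0] = 55 = 55 deg
  cos(55 deg) = 0.5736, sin(55 deg) = 0.8192
  joint[1] = (0.0000, 0.0000) + 9.4 * (0.5736, 0.8192) = (0.0000 + 5.3916, 0.0000 + 7.7000) = (5.3916, 7.7000)
link 1: phi[1] = 55 + 70 = 125 deg
  cos(125 deg) = -0.5736, sin(125 deg) = 0.8192
  joint[2] = (5.3916, 7.7000) + 1.2 * (-0.5736, 0.8192) = (5.3916 + -0.6883, 7.7000 + 0.9830) = (4.7033, 8.6830)
link 2: phi[2] = 55 + 70 + 75 = 200 deg
  cos(200 deg) = -0.9397, sin(200 deg) = -0.3420
  joint[3] = (4.7033, 8.6830) + 10.8 * (-0.9397, -0.3420) = (4.7033 + -10.1487, 8.6830 + -3.6938) = (-5.4454, 4.9892)
End effector: (-5.4454, 4.9892)

Answer: -5.4454 4.9892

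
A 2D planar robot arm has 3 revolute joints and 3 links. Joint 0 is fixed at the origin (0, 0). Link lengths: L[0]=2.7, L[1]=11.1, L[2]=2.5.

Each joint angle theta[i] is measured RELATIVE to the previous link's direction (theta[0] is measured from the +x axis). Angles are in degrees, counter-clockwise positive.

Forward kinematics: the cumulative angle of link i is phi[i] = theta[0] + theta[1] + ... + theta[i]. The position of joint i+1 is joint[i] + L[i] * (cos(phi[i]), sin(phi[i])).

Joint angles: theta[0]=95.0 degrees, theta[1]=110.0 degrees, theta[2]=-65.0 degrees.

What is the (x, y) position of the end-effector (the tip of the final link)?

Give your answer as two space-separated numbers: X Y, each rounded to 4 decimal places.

joint[0] = (0.0000, 0.0000)  (base)
link 0: phi[0] = 95 = 95 deg
  cos(95 deg) = -0.0872, sin(95 deg) = 0.9962
  joint[1] = (0.0000, 0.0000) + 2.7 * (-0.0872, 0.9962) = (0.0000 + -0.2353, 0.0000 + 2.6897) = (-0.2353, 2.6897)
link 1: phi[1] = 95 + 110 = 205 deg
  cos(205 deg) = -0.9063, sin(205 deg) = -0.4226
  joint[2] = (-0.2353, 2.6897) + 11.1 * (-0.9063, -0.4226) = (-0.2353 + -10.0600, 2.6897 + -4.6911) = (-10.2953, -2.0013)
link 2: phi[2] = 95 + 110 + -65 = 140 deg
  cos(140 deg) = -0.7660, sin(140 deg) = 0.6428
  joint[3] = (-10.2953, -2.0013) + 2.5 * (-0.7660, 0.6428) = (-10.2953 + -1.9151, -2.0013 + 1.6070) = (-12.2104, -0.3944)
End effector: (-12.2104, -0.3944)

Answer: -12.2104 -0.3944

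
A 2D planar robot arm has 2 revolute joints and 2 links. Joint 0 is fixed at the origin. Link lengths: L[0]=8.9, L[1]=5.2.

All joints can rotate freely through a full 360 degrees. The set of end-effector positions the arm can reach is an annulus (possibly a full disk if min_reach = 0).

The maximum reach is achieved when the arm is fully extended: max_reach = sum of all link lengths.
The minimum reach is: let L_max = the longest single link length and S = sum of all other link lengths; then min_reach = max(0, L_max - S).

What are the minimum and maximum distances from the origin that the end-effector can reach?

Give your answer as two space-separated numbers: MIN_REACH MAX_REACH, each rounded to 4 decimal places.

Link lengths: [8.9, 5.2]
max_reach = 8.9 + 5.2 = 14.1
L_max = max([8.9, 5.2]) = 8.9
S (sum of others) = 14.1 - 8.9 = 5.2
min_reach = max(0, 8.9 - 5.2) = max(0, 3.7) = 3.7

Answer: 3.7000 14.1000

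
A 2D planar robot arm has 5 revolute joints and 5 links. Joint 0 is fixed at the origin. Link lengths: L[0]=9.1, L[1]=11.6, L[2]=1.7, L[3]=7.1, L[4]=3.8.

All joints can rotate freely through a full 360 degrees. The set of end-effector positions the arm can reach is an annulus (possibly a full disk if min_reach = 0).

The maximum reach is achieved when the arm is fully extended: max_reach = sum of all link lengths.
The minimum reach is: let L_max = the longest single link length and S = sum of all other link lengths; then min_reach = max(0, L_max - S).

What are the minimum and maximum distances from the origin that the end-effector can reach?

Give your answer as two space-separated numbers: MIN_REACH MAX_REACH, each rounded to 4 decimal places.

Link lengths: [9.1, 11.6, 1.7, 7.1, 3.8]
max_reach = 9.1 + 11.6 + 1.7 + 7.1 + 3.8 = 33.3
L_max = max([9.1, 11.6, 1.7, 7.1, 3.8]) = 11.6
S (sum of others) = 33.3 - 11.6 = 21.7
min_reach = max(0, 11.6 - 21.7) = max(0, -10.1) = 0

Answer: 0.0000 33.3000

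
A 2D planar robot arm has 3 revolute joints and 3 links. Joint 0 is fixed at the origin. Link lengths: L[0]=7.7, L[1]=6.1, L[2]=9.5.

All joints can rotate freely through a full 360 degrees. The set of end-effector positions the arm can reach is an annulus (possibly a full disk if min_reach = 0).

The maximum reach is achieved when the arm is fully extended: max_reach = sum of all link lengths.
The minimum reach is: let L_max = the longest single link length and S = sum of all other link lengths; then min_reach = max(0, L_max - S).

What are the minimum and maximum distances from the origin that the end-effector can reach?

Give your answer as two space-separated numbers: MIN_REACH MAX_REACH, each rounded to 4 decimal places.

Answer: 0.0000 23.3000

Derivation:
Link lengths: [7.7, 6.1, 9.5]
max_reach = 7.7 + 6.1 + 9.5 = 23.3
L_max = max([7.7, 6.1, 9.5]) = 9.5
S (sum of others) = 23.3 - 9.5 = 13.8
min_reach = max(0, 9.5 - 13.8) = max(0, -4.3) = 0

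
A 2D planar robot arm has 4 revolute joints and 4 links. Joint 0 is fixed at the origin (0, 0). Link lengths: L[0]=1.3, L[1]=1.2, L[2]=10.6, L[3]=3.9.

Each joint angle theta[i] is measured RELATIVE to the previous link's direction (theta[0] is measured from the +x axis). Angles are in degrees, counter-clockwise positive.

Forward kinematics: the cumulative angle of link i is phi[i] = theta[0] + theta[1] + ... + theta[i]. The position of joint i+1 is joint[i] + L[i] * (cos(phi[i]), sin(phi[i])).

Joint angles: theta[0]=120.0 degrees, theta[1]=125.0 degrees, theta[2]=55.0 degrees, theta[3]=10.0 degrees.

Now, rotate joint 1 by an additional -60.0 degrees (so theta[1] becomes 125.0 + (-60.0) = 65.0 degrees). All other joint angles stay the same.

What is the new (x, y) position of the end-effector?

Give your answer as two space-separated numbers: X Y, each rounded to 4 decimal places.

Answer: -8.4793 -11.8234

Derivation:
joint[0] = (0.0000, 0.0000)  (base)
link 0: phi[0] = 120 = 120 deg
  cos(120 deg) = -0.5000, sin(120 deg) = 0.8660
  joint[1] = (0.0000, 0.0000) + 1.3 * (-0.5000, 0.8660) = (0.0000 + -0.6500, 0.0000 + 1.1258) = (-0.6500, 1.1258)
link 1: phi[1] = 120 + 65 = 185 deg
  cos(185 deg) = -0.9962, sin(185 deg) = -0.0872
  joint[2] = (-0.6500, 1.1258) + 1.2 * (-0.9962, -0.0872) = (-0.6500 + -1.1954, 1.1258 + -0.1046) = (-1.8454, 1.0212)
link 2: phi[2] = 120 + 65 + 55 = 240 deg
  cos(240 deg) = -0.5000, sin(240 deg) = -0.8660
  joint[3] = (-1.8454, 1.0212) + 10.6 * (-0.5000, -0.8660) = (-1.8454 + -5.3000, 1.0212 + -9.1799) = (-7.1454, -8.1586)
link 3: phi[3] = 120 + 65 + 55 + 10 = 250 deg
  cos(250 deg) = -0.3420, sin(250 deg) = -0.9397
  joint[4] = (-7.1454, -8.1586) + 3.9 * (-0.3420, -0.9397) = (-7.1454 + -1.3339, -8.1586 + -3.6648) = (-8.4793, -11.8234)
End effector: (-8.4793, -11.8234)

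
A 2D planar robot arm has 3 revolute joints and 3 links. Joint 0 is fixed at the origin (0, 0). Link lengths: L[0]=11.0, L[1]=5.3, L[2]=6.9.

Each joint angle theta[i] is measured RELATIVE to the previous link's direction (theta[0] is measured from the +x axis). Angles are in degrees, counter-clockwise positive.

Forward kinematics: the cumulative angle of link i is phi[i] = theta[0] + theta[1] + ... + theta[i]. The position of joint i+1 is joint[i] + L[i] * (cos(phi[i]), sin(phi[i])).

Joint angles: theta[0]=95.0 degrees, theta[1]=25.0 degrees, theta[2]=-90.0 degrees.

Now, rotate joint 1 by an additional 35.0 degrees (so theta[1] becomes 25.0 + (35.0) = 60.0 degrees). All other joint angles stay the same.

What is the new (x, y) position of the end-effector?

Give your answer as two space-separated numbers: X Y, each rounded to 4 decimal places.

joint[0] = (0.0000, 0.0000)  (base)
link 0: phi[0] = 95 = 95 deg
  cos(95 deg) = -0.0872, sin(95 deg) = 0.9962
  joint[1] = (0.0000, 0.0000) + 11 * (-0.0872, 0.9962) = (0.0000 + -0.9587, 0.0000 + 10.9581) = (-0.9587, 10.9581)
link 1: phi[1] = 95 + 60 = 155 deg
  cos(155 deg) = -0.9063, sin(155 deg) = 0.4226
  joint[2] = (-0.9587, 10.9581) + 5.3 * (-0.9063, 0.4226) = (-0.9587 + -4.8034, 10.9581 + 2.2399) = (-5.7621, 13.1980)
link 2: phi[2] = 95 + 60 + -90 = 65 deg
  cos(65 deg) = 0.4226, sin(65 deg) = 0.9063
  joint[3] = (-5.7621, 13.1980) + 6.9 * (0.4226, 0.9063) = (-5.7621 + 2.9161, 13.1980 + 6.2535) = (-2.8461, 19.4515)
End effector: (-2.8461, 19.4515)

Answer: -2.8461 19.4515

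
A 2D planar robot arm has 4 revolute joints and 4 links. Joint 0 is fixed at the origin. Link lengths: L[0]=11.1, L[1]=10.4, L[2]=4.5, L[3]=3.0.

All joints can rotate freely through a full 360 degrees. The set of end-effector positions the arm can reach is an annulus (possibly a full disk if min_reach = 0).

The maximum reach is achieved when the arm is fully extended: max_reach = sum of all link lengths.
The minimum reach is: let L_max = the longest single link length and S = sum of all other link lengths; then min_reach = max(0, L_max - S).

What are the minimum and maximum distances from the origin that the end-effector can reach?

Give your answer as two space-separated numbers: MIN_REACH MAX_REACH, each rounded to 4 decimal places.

Link lengths: [11.1, 10.4, 4.5, 3.0]
max_reach = 11.1 + 10.4 + 4.5 + 3 = 29
L_max = max([11.1, 10.4, 4.5, 3.0]) = 11.1
S (sum of others) = 29 - 11.1 = 17.9
min_reach = max(0, 11.1 - 17.9) = max(0, -6.8) = 0

Answer: 0.0000 29.0000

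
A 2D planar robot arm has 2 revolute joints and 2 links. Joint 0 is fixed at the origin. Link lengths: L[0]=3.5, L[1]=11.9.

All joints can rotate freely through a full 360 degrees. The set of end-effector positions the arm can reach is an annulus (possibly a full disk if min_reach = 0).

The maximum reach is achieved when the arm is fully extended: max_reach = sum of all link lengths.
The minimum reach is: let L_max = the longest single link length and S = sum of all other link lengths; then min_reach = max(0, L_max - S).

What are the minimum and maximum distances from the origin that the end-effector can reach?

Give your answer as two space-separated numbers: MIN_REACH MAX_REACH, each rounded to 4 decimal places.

Link lengths: [3.5, 11.9]
max_reach = 3.5 + 11.9 = 15.4
L_max = max([3.5, 11.9]) = 11.9
S (sum of others) = 15.4 - 11.9 = 3.5
min_reach = max(0, 11.9 - 3.5) = max(0, 8.4) = 8.4

Answer: 8.4000 15.4000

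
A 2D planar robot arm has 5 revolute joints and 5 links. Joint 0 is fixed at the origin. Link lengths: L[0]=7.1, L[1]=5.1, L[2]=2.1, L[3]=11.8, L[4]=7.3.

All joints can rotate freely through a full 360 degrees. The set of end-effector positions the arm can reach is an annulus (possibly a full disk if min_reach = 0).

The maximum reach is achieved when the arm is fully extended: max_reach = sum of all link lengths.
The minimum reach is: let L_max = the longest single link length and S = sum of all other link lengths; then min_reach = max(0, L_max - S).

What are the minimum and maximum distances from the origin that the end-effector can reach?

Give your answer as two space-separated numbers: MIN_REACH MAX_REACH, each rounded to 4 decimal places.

Link lengths: [7.1, 5.1, 2.1, 11.8, 7.3]
max_reach = 7.1 + 5.1 + 2.1 + 11.8 + 7.3 = 33.4
L_max = max([7.1, 5.1, 2.1, 11.8, 7.3]) = 11.8
S (sum of others) = 33.4 - 11.8 = 21.6
min_reach = max(0, 11.8 - 21.6) = max(0, -9.8) = 0

Answer: 0.0000 33.4000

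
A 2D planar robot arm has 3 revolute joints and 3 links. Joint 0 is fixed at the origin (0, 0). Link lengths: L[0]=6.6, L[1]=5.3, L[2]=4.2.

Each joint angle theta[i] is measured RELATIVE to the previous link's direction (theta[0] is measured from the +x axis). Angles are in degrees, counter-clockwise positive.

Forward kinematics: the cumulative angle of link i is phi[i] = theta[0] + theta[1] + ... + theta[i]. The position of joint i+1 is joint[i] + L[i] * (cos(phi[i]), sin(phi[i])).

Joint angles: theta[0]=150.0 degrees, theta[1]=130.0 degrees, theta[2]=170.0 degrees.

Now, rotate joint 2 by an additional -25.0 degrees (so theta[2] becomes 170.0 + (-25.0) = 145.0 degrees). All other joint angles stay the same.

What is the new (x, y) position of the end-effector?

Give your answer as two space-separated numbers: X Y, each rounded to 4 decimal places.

joint[0] = (0.0000, 0.0000)  (base)
link 0: phi[0] = 150 = 150 deg
  cos(150 deg) = -0.8660, sin(150 deg) = 0.5000
  joint[1] = (0.0000, 0.0000) + 6.6 * (-0.8660, 0.5000) = (0.0000 + -5.7158, 0.0000 + 3.3000) = (-5.7158, 3.3000)
link 1: phi[1] = 150 + 130 = 280 deg
  cos(280 deg) = 0.1736, sin(280 deg) = -0.9848
  joint[2] = (-5.7158, 3.3000) + 5.3 * (0.1736, -0.9848) = (-5.7158 + 0.9203, 3.3000 + -5.2195) = (-4.7954, -1.9195)
link 2: phi[2] = 150 + 130 + 145 = 425 deg
  cos(425 deg) = 0.4226, sin(425 deg) = 0.9063
  joint[3] = (-4.7954, -1.9195) + 4.2 * (0.4226, 0.9063) = (-4.7954 + 1.7750, -1.9195 + 3.8065) = (-3.0204, 1.8870)
End effector: (-3.0204, 1.8870)

Answer: -3.0204 1.8870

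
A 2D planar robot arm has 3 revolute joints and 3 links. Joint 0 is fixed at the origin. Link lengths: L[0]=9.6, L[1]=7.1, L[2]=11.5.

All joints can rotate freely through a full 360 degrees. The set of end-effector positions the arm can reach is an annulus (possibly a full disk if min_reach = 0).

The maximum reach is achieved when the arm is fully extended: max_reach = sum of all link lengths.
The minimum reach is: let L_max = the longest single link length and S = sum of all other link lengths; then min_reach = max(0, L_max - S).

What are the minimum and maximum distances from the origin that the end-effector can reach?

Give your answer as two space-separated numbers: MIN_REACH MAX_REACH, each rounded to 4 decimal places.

Answer: 0.0000 28.2000

Derivation:
Link lengths: [9.6, 7.1, 11.5]
max_reach = 9.6 + 7.1 + 11.5 = 28.2
L_max = max([9.6, 7.1, 11.5]) = 11.5
S (sum of others) = 28.2 - 11.5 = 16.7
min_reach = max(0, 11.5 - 16.7) = max(0, -5.2) = 0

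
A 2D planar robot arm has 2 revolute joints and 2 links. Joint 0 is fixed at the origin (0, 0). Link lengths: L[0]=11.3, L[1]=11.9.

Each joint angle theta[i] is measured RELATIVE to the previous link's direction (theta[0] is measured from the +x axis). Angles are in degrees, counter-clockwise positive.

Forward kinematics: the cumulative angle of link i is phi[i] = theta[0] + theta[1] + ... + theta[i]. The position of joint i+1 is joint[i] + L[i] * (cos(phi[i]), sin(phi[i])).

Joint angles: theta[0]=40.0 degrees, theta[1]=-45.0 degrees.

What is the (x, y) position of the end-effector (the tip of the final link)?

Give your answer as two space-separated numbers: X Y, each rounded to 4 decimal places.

joint[0] = (0.0000, 0.0000)  (base)
link 0: phi[0] = 40 = 40 deg
  cos(40 deg) = 0.7660, sin(40 deg) = 0.6428
  joint[1] = (0.0000, 0.0000) + 11.3 * (0.7660, 0.6428) = (0.0000 + 8.6563, 0.0000 + 7.2635) = (8.6563, 7.2635)
link 1: phi[1] = 40 + -45 = -5 deg
  cos(-5 deg) = 0.9962, sin(-5 deg) = -0.0872
  joint[2] = (8.6563, 7.2635) + 11.9 * (0.9962, -0.0872) = (8.6563 + 11.8547, 7.2635 + -1.0372) = (20.5110, 6.2263)
End effector: (20.5110, 6.2263)

Answer: 20.5110 6.2263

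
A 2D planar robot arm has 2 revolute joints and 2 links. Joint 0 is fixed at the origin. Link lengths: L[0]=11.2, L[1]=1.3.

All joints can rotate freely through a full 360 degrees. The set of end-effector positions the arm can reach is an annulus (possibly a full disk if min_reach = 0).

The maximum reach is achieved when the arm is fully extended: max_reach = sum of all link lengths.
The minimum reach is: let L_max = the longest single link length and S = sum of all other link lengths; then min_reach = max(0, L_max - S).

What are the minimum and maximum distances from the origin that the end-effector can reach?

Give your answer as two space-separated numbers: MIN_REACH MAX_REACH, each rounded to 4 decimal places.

Link lengths: [11.2, 1.3]
max_reach = 11.2 + 1.3 = 12.5
L_max = max([11.2, 1.3]) = 11.2
S (sum of others) = 12.5 - 11.2 = 1.3
min_reach = max(0, 11.2 - 1.3) = max(0, 9.9) = 9.9

Answer: 9.9000 12.5000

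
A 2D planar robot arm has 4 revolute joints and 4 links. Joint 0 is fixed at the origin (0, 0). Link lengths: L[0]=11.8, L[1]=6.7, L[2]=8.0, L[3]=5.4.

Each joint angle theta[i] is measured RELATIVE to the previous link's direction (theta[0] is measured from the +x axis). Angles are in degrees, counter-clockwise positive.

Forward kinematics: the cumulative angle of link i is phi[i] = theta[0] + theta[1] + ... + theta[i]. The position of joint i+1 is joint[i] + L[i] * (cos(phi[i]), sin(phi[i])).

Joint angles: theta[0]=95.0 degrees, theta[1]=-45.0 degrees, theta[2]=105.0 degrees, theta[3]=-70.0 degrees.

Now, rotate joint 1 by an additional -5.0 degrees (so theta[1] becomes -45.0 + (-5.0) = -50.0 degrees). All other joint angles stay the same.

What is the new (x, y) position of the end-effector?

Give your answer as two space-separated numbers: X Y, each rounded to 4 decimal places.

Answer: -2.2813 25.8107

Derivation:
joint[0] = (0.0000, 0.0000)  (base)
link 0: phi[0] = 95 = 95 deg
  cos(95 deg) = -0.0872, sin(95 deg) = 0.9962
  joint[1] = (0.0000, 0.0000) + 11.8 * (-0.0872, 0.9962) = (0.0000 + -1.0284, 0.0000 + 11.7551) = (-1.0284, 11.7551)
link 1: phi[1] = 95 + -50 = 45 deg
  cos(45 deg) = 0.7071, sin(45 deg) = 0.7071
  joint[2] = (-1.0284, 11.7551) + 6.7 * (0.7071, 0.7071) = (-1.0284 + 4.7376, 11.7551 + 4.7376) = (3.7092, 16.4927)
link 2: phi[2] = 95 + -50 + 105 = 150 deg
  cos(150 deg) = -0.8660, sin(150 deg) = 0.5000
  joint[3] = (3.7092, 16.4927) + 8 * (-0.8660, 0.5000) = (3.7092 + -6.9282, 16.4927 + 4.0000) = (-3.2190, 20.4927)
link 3: phi[3] = 95 + -50 + 105 + -70 = 80 deg
  cos(80 deg) = 0.1736, sin(80 deg) = 0.9848
  joint[4] = (-3.2190, 20.4927) + 5.4 * (0.1736, 0.9848) = (-3.2190 + 0.9377, 20.4927 + 5.3180) = (-2.2813, 25.8107)
End effector: (-2.2813, 25.8107)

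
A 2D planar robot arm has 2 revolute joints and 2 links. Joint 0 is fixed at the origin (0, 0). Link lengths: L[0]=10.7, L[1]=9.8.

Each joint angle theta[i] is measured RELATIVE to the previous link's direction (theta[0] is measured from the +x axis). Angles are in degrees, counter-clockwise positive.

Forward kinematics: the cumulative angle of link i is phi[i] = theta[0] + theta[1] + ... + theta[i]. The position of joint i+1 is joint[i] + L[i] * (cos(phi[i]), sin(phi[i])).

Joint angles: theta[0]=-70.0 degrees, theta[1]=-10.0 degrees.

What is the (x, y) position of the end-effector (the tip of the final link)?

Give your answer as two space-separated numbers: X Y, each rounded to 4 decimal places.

Answer: 5.3614 -19.7058

Derivation:
joint[0] = (0.0000, 0.0000)  (base)
link 0: phi[0] = -70 = -70 deg
  cos(-70 deg) = 0.3420, sin(-70 deg) = -0.9397
  joint[1] = (0.0000, 0.0000) + 10.7 * (0.3420, -0.9397) = (0.0000 + 3.6596, 0.0000 + -10.0547) = (3.6596, -10.0547)
link 1: phi[1] = -70 + -10 = -80 deg
  cos(-80 deg) = 0.1736, sin(-80 deg) = -0.9848
  joint[2] = (3.6596, -10.0547) + 9.8 * (0.1736, -0.9848) = (3.6596 + 1.7018, -10.0547 + -9.6511) = (5.3614, -19.7058)
End effector: (5.3614, -19.7058)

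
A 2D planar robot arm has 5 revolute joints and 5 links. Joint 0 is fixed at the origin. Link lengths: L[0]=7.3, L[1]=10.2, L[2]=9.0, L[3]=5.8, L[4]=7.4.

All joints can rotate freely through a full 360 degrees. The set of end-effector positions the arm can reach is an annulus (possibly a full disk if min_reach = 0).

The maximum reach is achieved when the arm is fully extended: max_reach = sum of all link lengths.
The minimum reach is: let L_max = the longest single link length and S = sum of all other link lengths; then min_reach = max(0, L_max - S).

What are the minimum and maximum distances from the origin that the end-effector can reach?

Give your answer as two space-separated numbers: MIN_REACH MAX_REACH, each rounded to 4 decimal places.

Link lengths: [7.3, 10.2, 9.0, 5.8, 7.4]
max_reach = 7.3 + 10.2 + 9 + 5.8 + 7.4 = 39.7
L_max = max([7.3, 10.2, 9.0, 5.8, 7.4]) = 10.2
S (sum of others) = 39.7 - 10.2 = 29.5
min_reach = max(0, 10.2 - 29.5) = max(0, -19.3) = 0

Answer: 0.0000 39.7000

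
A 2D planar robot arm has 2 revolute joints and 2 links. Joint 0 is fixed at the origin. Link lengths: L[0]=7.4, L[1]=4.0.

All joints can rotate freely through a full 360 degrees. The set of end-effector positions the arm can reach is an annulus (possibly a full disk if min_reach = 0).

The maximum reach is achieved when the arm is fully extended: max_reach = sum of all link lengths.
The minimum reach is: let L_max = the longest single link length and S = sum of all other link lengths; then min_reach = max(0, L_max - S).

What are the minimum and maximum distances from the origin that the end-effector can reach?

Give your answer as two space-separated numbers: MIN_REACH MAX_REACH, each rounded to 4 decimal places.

Answer: 3.4000 11.4000

Derivation:
Link lengths: [7.4, 4.0]
max_reach = 7.4 + 4 = 11.4
L_max = max([7.4, 4.0]) = 7.4
S (sum of others) = 11.4 - 7.4 = 4
min_reach = max(0, 7.4 - 4) = max(0, 3.4) = 3.4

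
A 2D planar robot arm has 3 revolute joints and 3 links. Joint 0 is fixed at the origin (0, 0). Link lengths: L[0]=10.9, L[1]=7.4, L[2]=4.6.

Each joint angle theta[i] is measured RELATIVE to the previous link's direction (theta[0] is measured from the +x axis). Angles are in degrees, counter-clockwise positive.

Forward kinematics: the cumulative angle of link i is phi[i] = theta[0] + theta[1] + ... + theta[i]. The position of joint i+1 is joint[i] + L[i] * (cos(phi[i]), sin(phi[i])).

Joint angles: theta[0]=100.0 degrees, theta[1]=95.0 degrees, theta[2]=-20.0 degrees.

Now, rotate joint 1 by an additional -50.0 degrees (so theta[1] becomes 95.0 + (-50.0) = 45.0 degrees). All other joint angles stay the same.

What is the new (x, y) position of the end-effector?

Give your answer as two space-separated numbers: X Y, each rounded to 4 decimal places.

joint[0] = (0.0000, 0.0000)  (base)
link 0: phi[0] = 100 = 100 deg
  cos(100 deg) = -0.1736, sin(100 deg) = 0.9848
  joint[1] = (0.0000, 0.0000) + 10.9 * (-0.1736, 0.9848) = (0.0000 + -1.8928, 0.0000 + 10.7344) = (-1.8928, 10.7344)
link 1: phi[1] = 100 + 45 = 145 deg
  cos(145 deg) = -0.8192, sin(145 deg) = 0.5736
  joint[2] = (-1.8928, 10.7344) + 7.4 * (-0.8192, 0.5736) = (-1.8928 + -6.0617, 10.7344 + 4.2445) = (-7.9545, 14.9789)
link 2: phi[2] = 100 + 45 + -20 = 125 deg
  cos(125 deg) = -0.5736, sin(125 deg) = 0.8192
  joint[3] = (-7.9545, 14.9789) + 4.6 * (-0.5736, 0.8192) = (-7.9545 + -2.6385, 14.9789 + 3.7681) = (-10.5929, 18.7470)
End effector: (-10.5929, 18.7470)

Answer: -10.5929 18.7470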